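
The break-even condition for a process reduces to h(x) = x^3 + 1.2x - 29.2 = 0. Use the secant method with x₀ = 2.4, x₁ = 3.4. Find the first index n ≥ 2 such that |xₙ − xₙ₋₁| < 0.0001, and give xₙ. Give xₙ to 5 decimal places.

n = 6, xₙ = 2.94955

h(2.4) = -12.4960000, h(3.4) = 14.1840000
x₂ = 3.4000000 − 14.1840000·(1.0000000)/(26.6800000) = 2.8683658;  |Δ| = 0.5316342
h(2.8683658) = -2.1584168
x₃ = 2.8683658 − (-2.1584168)·(-0.5316342)/(-16.3424168) = 2.9385811;  |Δ| = 0.0702153
h(2.9385811) = -0.2982929
x₄ = 2.9385811 − (-0.2982929)·(0.0702153)/(1.8601239) = 2.9498410;  |Δ| = 0.0112599
h(2.9498410) = 0.0080335
x₅ = 2.9498410 − 0.0080335·(0.0112599)/(0.3063264) = 2.9495457;  |Δ| = 0.0002953
h(2.9495457) = -0.0000286
x₆ = 2.9495457 − (-0.0000286)·(-0.0002953)/(-0.0080621) = 2.9495468;  |Δ| = 0.0000010
|x₆ − x₅| = 0.0000010 < 0.0001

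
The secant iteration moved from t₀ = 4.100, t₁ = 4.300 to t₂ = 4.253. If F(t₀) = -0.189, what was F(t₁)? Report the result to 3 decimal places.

0.058

The secant line through (4.100, -0.189) and (4.300, F(t₁)) crosses zero at t₂ = 4.253.
So (4.100, -0.189), (4.300, F(t₁)), (4.253, 0) are collinear:
F(t₁) = -0.189 · (4.300 − 4.253) / (4.100 − 4.253) = -0.189 · (0.04700)/(-0.15300) = 0.05806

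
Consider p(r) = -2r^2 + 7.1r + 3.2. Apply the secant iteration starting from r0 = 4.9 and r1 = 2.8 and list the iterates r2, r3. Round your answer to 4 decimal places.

3.6916, 4.0578

p(4.9) = -10.030000, p(2.8) = 7.400000
r2 = 2.800000 − 7.400000·(2.800000 − 4.900000) / (7.400000 − (-10.030000)) = 2.800000 − (-15.540000)/(17.430000) = 3.691566
p(3.691566) = 2.154798
r3 = 3.691566 − 2.154798·(3.691566 − 2.800000) / (2.154798 − 7.400000) = 3.691566 − (1.921145)/(-5.245202) = 4.057833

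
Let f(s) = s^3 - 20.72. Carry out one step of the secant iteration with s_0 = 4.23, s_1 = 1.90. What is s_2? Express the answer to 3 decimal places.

f(4.23) = 54.96697, f(1.90) = -13.86100
s_2 = 1.90000 − (-13.86100)·(1.90000 − 4.23000) / (-13.86100 − 54.96697) = 1.90000 − (32.29613)/(-68.82797) = 2.36923

2.369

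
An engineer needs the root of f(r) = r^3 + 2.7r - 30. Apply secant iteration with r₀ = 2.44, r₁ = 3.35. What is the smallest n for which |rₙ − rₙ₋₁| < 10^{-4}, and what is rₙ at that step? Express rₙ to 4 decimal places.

n = 6, rₙ = 2.8185

f(2.44) = -8.885216, f(3.35) = 16.640375
r₂ = 3.350000 − 16.640375·(0.910000)/(25.525591) = 2.756762;  |Δ| = 0.593238
f(2.756762) = -1.606068
r₃ = 2.756762 − (-1.606068)·(-0.593238)/(-18.246443) = 2.808980;  |Δ| = 0.052217
f(2.808980) = -0.251875
r₄ = 2.808980 − (-0.251875)·(0.052217)/(1.354193) = 2.818692;  |Δ| = 0.009712
f(2.818692) = 0.005043
r₅ = 2.818692 − 0.005043·(0.009712)/(0.256918) = 2.818501;  |Δ| = 0.000191
f(2.818501) = -0.000015
r₆ = 2.818501 − (-0.000015)·(-0.000191)/(-0.005058) = 2.818502;  |Δ| = 0.000001
|r₆ − r₅| = 0.000001 < 10^{-4}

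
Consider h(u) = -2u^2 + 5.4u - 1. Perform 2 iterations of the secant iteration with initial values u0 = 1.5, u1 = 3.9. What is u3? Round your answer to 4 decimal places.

2.2718

h(1.5) = 2.600000, h(3.9) = -10.360000
u2 = 3.900000 − (-10.360000)·(3.900000 − 1.500000) / (-10.360000 − 2.600000) = 3.900000 − (-24.864000)/(-12.960000) = 1.981481
h(1.981481) = 1.847462
u3 = 1.981481 − 1.847462·(1.981481 − 3.900000) / (1.847462 − (-10.360000)) = 1.981481 − (-3.544391)/(12.207462) = 2.271828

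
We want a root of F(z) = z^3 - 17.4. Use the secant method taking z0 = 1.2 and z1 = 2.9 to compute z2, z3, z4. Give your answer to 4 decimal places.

F(1.2) = -15.672000, F(2.9) = 6.989000
z2 = 2.900000 − 6.989000·(2.900000 − 1.200000) / (6.989000 − (-15.672000)) = 2.900000 − (11.881300)/(22.661000) = 2.375694
F(2.375694) = -3.991770
z3 = 2.375694 − (-3.991770)·(2.375694 − 2.900000) / (-3.991770 − 6.989000) = 2.375694 − (2.092909)/(-10.980770) = 2.566292
F(2.566292) = -0.498782
z4 = 2.566292 − (-0.498782)·(2.566292 − 2.375694) / (-0.498782 − (-3.991770)) = 2.566292 − (-0.095067)/(3.492988) = 2.593508

2.3757, 2.5663, 2.5935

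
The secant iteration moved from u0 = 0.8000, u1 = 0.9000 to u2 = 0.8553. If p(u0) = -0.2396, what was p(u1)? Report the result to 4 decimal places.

0.1937

The secant line through (0.8000, -0.2396) and (0.9000, p(u1)) crosses zero at u2 = 0.8553.
So (0.8000, -0.2396), (0.9000, p(u1)), (0.8553, 0) are collinear:
p(u1) = -0.2396 · (0.9000 − 0.8553) / (0.8000 − 0.8553) = -0.2396 · (0.044700)/(-0.055300) = 0.193673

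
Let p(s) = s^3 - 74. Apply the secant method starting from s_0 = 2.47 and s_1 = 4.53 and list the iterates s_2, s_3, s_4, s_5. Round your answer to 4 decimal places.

4.0286, 4.1853, 4.1989, 4.1983

p(2.47) = -58.930777, p(4.53) = 18.959677
s_2 = 4.530000 − 18.959677·(4.530000 − 2.470000) / (18.959677 − (-58.930777)) = 4.530000 − (39.056935)/(77.890454) = 4.028566
p(4.028566) = -8.619024
s_3 = 4.028566 − (-8.619024)·(4.028566 − 4.530000) / (-8.619024 − 18.959677) = 4.028566 − (4.321873)/(-27.578701) = 4.185276
p(4.185276) = -0.688446
s_4 = 4.185276 − (-0.688446)·(4.185276 − 4.028566) / (-0.688446 − (-8.619024)) = 4.185276 − (-0.107887)/(7.930579) = 4.198880
p(4.198880) = 0.028760
s_5 = 4.198880 − 0.028760·(4.198880 − 4.185276) / (0.028760 − (-0.688446)) = 4.198880 − (0.000391)/(0.717205) = 4.198335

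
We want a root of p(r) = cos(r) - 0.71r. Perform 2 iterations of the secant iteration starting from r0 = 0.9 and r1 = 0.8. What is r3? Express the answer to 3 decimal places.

0.888

p(0.9) = -0.01739, p(0.8) = 0.12871
r2 = 0.80000 − 0.12871·(0.80000 − 0.90000) / (0.12871 − (-0.01739)) = 0.80000 − (-0.01287)/(0.14610) = 0.88810
p(0.88810) = 0.00034
r3 = 0.88810 − 0.00034·(0.88810 − 0.80000) / (0.00034 − 0.12871) = 0.88810 − (0.00003)/(-0.12837) = 0.88833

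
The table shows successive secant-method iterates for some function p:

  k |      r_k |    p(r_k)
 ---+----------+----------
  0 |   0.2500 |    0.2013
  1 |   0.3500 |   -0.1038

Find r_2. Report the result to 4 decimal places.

r_2 = 0.3500 − (-0.1038)·(0.3500 − 0.2500) / (-0.1038 − 0.2013)
   = 0.3500 − (-0.010380)/(-0.305100) = 0.315978

0.3160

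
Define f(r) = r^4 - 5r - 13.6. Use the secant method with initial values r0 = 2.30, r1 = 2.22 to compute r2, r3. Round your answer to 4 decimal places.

f(2.30) = 2.884100, f(2.22) = -0.410873
r2 = 2.220000 − (-0.410873)·(2.220000 − 2.300000) / (-0.410873 − 2.884100) = 2.220000 − (0.032870)/(-3.294973) = 2.229976
f(2.229976) = -0.021219
r3 = 2.229976 − (-0.021219)·(2.229976 − 2.220000) / (-0.021219 − (-0.410873)) = 2.229976 − (-0.000212)/(0.389654) = 2.230519

2.2300, 2.2305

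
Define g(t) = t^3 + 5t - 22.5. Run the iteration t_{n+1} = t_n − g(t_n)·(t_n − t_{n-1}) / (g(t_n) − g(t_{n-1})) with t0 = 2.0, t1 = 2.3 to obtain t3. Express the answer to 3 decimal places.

2.243

g(2.0) = -4.50000, g(2.3) = 1.16700
t2 = 2.30000 − 1.16700·(2.30000 − 2.00000) / (1.16700 − (-4.50000)) = 2.30000 − (0.35010)/(5.66700) = 2.23822
g(2.23822) = -0.09622
t3 = 2.23822 − (-0.09622)·(2.23822 − 2.30000) / (-0.09622 − 1.16700) = 2.23822 − (0.00594)/(-1.26322) = 2.24293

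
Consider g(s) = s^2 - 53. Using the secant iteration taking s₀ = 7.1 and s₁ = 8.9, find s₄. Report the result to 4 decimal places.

g(7.1) = -2.590000, g(8.9) = 26.210000
s₂ = 8.900000 − 26.210000·(8.900000 − 7.100000) / (26.210000 − (-2.590000)) = 8.900000 − (47.178000)/(28.800000) = 7.261875
g(7.261875) = -0.265171
s₃ = 7.261875 − (-0.265171)·(7.261875 − 8.900000) / (-0.265171 − 26.210000) = 7.261875 − (0.434384)/(-26.475171) = 7.278282
g(7.278282) = -0.026608
s₄ = 7.278282 − (-0.026608)·(7.278282 − 7.261875) / (-0.026608 − (-0.265171)) = 7.278282 − (-0.000437)/(0.238564) = 7.280112

7.2801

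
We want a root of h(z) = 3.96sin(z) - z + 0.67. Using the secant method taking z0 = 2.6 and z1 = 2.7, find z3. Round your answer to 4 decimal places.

h(2.6) = 0.111385, h(2.7) = -0.337576
z2 = 2.700000 − (-0.337576)·(2.700000 − 2.600000) / (-0.337576 − 0.111385) = 2.700000 − (-0.033758)/(-0.448961) = 2.624810
h(2.624810) = 0.001770
z3 = 2.624810 − 0.001770·(2.624810 − 2.700000) / (0.001770 − (-0.337576)) = 2.624810 − (-0.000133)/(0.339346) = 2.625202

2.6252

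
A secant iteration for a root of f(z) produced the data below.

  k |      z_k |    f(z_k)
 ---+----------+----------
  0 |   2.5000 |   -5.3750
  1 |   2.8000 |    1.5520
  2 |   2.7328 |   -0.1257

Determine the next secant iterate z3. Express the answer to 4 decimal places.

z3 = 2.7328 − (-0.1257)·(2.7328 − 2.8000) / (-0.1257 − 1.5520)
   = 2.7328 − (0.008447)/(-1.677700) = 2.737835

2.7378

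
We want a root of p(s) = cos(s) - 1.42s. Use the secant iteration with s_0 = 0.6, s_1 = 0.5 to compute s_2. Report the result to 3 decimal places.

p(0.6) = -0.02666, p(0.5) = 0.16758
s_2 = 0.50000 − 0.16758·(0.50000 − 0.60000) / (0.16758 − (-0.02666)) = 0.50000 − (-0.01676)/(0.19425) = 0.58627

0.586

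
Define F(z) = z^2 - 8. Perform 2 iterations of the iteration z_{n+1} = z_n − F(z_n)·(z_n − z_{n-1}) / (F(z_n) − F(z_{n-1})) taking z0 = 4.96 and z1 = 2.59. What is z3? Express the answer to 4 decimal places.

2.8314

F(4.96) = 16.601600, F(2.59) = -1.291900
z2 = 2.590000 − (-1.291900)·(2.590000 − 4.960000) / (-1.291900 − 16.601600) = 2.590000 − (3.061803)/(-17.893500) = 2.761113
F(2.761113) = -0.376257
z3 = 2.761113 − (-0.376257)·(2.761113 − 2.590000) / (-0.376257 − (-1.291900)) = 2.761113 − (-0.064382)/(0.915643) = 2.831426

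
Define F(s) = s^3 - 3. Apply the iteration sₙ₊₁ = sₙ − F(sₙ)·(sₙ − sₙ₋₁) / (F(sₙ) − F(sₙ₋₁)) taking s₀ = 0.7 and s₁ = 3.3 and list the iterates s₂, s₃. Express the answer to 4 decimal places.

F(0.7) = -2.657000, F(3.3) = 32.937000
s₂ = 3.300000 − 32.937000·(3.300000 − 0.700000) / (32.937000 − (-2.657000)) = 3.300000 − (85.636200)/(35.594000) = 0.894083
F(0.894083) = -2.285283
s₃ = 0.894083 − (-2.285283)·(0.894083 − 3.300000) / (-2.285283 − 32.937000) = 0.894083 − (5.498201)/(-35.222283) = 1.050183

0.8941, 1.0502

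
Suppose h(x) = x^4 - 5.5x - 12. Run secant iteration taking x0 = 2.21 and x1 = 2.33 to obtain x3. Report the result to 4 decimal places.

2.2179

h(2.21) = -0.300567, h(2.33) = 4.657955
x2 = 2.330000 − 4.657955·(2.330000 − 2.210000) / (4.657955 − (-0.300567)) = 2.330000 − (0.558955)/(4.958522) = 2.217274
h(2.217274) = -0.024964
x3 = 2.217274 − (-0.024964)·(2.217274 − 2.330000) / (-0.024964 − 4.657955) = 2.217274 − (0.002814)/(-4.682919) = 2.217875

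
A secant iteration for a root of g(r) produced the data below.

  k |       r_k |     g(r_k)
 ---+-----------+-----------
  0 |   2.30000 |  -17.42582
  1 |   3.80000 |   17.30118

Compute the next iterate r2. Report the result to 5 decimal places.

3.05269

r2 = 3.80000 − 17.30118·(3.80000 − 2.30000) / (17.30118 − (-17.42582))
   = 3.80000 − (25.9517700)/(34.7270000) = 3.0526919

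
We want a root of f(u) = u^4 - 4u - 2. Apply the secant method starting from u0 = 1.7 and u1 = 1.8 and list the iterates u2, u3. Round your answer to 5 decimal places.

f(1.7) = -0.4479000, f(1.8) = 1.2976000
u2 = 1.8000000 − 1.2976000·(1.8000000 − 1.7000000) / (1.2976000 − (-0.4479000)) = 1.8000000 − (0.1297600)/(1.7455000) = 1.7256603
f(1.7256603) = -0.0347326
u3 = 1.7256603 − (-0.0347326)·(1.7256603 − 1.8000000) / (-0.0347326 − 1.2976000) = 1.7256603 − (0.0025820)/(-1.3323326) = 1.7275982

1.72566, 1.72760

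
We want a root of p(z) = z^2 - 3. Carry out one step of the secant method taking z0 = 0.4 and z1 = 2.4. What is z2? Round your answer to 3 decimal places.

1.414

p(0.4) = -2.84000, p(2.4) = 2.76000
z2 = 2.40000 − 2.76000·(2.40000 − 0.40000) / (2.76000 − (-2.84000)) = 2.40000 − (5.52000)/(5.60000) = 1.41429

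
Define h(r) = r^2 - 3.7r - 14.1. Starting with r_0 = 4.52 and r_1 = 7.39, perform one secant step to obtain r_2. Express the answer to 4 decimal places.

h(4.52) = -10.393600, h(7.39) = 13.169100
r_2 = 7.390000 − 13.169100·(7.390000 − 4.520000) / (13.169100 − (-10.393600)) = 7.390000 − (37.795317)/(23.562700) = 5.785968

5.7860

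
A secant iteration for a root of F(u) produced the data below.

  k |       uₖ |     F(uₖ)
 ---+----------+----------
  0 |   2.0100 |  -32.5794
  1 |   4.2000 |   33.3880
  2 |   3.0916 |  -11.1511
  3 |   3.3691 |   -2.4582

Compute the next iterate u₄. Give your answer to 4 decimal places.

u₄ = 3.3691 − (-2.4582)·(3.3691 − 3.0916) / (-2.4582 − (-11.1511))
   = 3.3691 − (-0.682150)/(8.692900) = 3.447572

3.4476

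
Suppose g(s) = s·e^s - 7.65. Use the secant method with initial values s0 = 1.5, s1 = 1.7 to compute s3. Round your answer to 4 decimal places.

g(1.5) = -0.927466, g(1.7) = 1.655711
s2 = 1.700000 − 1.655711·(1.700000 − 1.500000) / (1.655711 − (-0.927466)) = 1.700000 − (0.331142)/(2.583177) = 1.571808
g(1.571808) = -0.081197
s3 = 1.571808 − (-0.081197)·(1.571808 − 1.700000) / (-0.081197 − 1.655711) = 1.571808 − (0.010409)/(-1.736908) = 1.577801

1.5778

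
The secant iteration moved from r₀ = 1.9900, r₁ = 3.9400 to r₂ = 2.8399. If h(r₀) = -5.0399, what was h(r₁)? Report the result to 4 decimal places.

The secant line through (1.9900, -5.0399) and (3.9400, h(r₁)) crosses zero at r₂ = 2.8399.
So (1.9900, -5.0399), (3.9400, h(r₁)), (2.8399, 0) are collinear:
h(r₁) = -5.0399 · (3.9400 − 2.8399) / (1.9900 − 2.8399) = -5.0399 · (1.100100)/(-0.849900) = 6.523584

6.5236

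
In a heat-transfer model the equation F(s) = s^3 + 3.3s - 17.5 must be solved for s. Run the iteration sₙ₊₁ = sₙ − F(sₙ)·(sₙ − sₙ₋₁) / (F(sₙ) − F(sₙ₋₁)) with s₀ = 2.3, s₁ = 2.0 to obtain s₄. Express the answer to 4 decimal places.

F(2.3) = 2.257000, F(2.0) = -2.900000
s₂ = 2.000000 − (-2.900000)·(2.000000 − 2.300000) / (-2.900000 − 2.257000) = 2.000000 − (0.870000)/(-5.157000) = 2.168703
F(2.168703) = -0.143283
s₃ = 2.168703 − (-0.143283)·(2.168703 − 2.000000) / (-0.143283 − (-2.900000)) = 2.168703 − (-0.024172)/(2.756717) = 2.177471
F(2.177471) = 0.009876
s₄ = 2.177471 − 0.009876·(2.177471 − 2.168703) / (0.009876 − (-0.143283)) = 2.177471 − (0.000087)/(0.153159) = 2.176906

2.1769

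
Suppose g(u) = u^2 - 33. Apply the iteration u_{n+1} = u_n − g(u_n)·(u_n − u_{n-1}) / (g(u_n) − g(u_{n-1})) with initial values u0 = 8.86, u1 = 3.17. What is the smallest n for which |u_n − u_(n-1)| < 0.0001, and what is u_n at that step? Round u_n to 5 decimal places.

n = 7, u_n = 5.74456

g(8.86) = 45.4996000, g(3.17) = -22.9511000
u2 = 3.1700000 − (-22.9511000)·(-5.6900000)/(-68.4507000) = 5.0778221;  |Δ| = 1.9078221
g(5.0778221) = -7.2157226
u3 = 5.0778221 − (-7.2157226)·(1.9078221)/(15.7353774) = 5.9526861;  |Δ| = 0.8748640
g(5.9526861) = 2.4344719
u4 = 5.9526861 − 2.4344719·(0.8748640)/(9.6501945) = 5.7319826;  |Δ| = 0.2207035
g(5.7319826) = -0.1443755
u5 = 5.7319826 − (-0.1443755)·(-0.2207035)/(-2.5788474) = 5.7443386;  |Δ| = 0.0123560
g(5.7443386) = -0.0025743
u6 = 5.7443386 − (-0.0025743)·(0.0123560)/(0.1418012) = 5.7445629;  |Δ| = 0.0002243
g(5.7445629) = 0.0000028
u7 = 5.7445629 − 0.0000028·(0.0002243)/(0.0025772) = 5.7445626;  |Δ| = 0.0000002
|u7 − u6| = 0.0000002 < 0.0001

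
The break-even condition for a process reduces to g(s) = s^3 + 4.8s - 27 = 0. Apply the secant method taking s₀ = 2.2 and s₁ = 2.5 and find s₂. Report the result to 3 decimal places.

g(2.2) = -5.79200, g(2.5) = 0.62500
s₂ = 2.50000 − 0.62500·(2.50000 − 2.20000) / (0.62500 − (-5.79200)) = 2.50000 − (0.18750)/(6.41700) = 2.47078

2.471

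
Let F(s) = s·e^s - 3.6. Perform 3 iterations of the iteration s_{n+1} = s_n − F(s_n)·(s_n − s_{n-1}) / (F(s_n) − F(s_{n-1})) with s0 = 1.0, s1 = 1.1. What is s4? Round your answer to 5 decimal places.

F(1.0) = -0.8817182, F(1.1) = -0.2954174
s2 = 1.1000000 − (-0.2954174)·(1.1000000 − 1.0000000) / (-0.2954174 − (-0.8817182)) = 1.1000000 − (-0.0295417)/(0.5863008) = 1.1503867
F(1.1503867) = 0.0345480
s3 = 1.1503867 − 0.0345480·(1.1503867 − 1.1000000) / (0.0345480 − (-0.2954174)) = 1.1503867 − (0.0017408)/(0.3299654) = 1.1451111
F(1.1451111) = -0.0011559
s4 = 1.1451111 − (-0.0011559)·(1.1451111 − 1.1503867) / (-0.0011559 − 0.0345480) = 1.1451111 − (0.0000061)/(-0.0357039) = 1.1452819

1.14528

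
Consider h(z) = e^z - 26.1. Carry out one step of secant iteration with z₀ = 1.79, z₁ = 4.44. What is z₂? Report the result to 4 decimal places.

h(1.79) = -20.110548, h(4.44) = 58.674942
z₂ = 4.440000 − 58.674942·(4.440000 − 1.790000) / (58.674942 − (-20.110548)) = 4.440000 − (155.488595)/(78.785489) = 2.466431

2.4664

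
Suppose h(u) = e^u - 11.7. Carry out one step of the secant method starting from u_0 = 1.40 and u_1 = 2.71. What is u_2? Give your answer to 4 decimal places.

2.3126

h(1.40) = -7.644800, h(2.71) = 3.329276
u_2 = 2.710000 − 3.329276·(2.710000 − 1.400000) / (3.329276 − (-7.644800)) = 2.710000 − (4.361351)/(10.974076) = 2.312577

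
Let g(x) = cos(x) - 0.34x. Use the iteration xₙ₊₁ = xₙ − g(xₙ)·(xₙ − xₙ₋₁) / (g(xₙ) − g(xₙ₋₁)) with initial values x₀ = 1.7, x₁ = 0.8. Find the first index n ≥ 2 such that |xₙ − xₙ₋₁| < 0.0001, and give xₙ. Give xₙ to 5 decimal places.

n = 5, xₙ = 1.16393

g(1.7) = -0.7068445, g(0.8) = 0.4247067
x₂ = 0.8000000 − 0.4247067·(-0.9000000)/(1.1315512) = 1.1377983;  |Δ| = 0.3377983
g(1.1377983) = 0.0327426
x₃ = 1.1377983 − 0.0327426·(0.3377983)/(-0.3919641) = 1.1660162;  |Δ| = 0.0282179
g(1.1660162) = -0.0026288
x₄ = 1.1660162 − (-0.0026288)·(0.0282179)/(-0.0353715) = 1.1639190;  |Δ| = 0.0020972
g(1.1639190) = 0.0000110
x₅ = 1.1639190 − 0.0000110·(-0.0020972)/(0.0026399) = 1.1639278;  |Δ| = 0.0000088
|x₅ − x₄| = 0.0000088 < 0.0001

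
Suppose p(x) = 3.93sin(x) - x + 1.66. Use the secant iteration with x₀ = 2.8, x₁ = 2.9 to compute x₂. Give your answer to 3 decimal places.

2.837

p(2.8) = 0.17650, p(2.9) = -0.29975
x₂ = 2.90000 − (-0.29975)·(2.90000 − 2.80000) / (-0.29975 − 0.17650) = 2.90000 − (-0.02998)/(-0.47625) = 2.83706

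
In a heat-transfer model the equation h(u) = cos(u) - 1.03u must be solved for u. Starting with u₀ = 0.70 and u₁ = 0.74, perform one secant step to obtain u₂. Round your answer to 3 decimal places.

h(0.70) = 0.04384, h(0.74) = -0.02373
u₂ = 0.74000 − (-0.02373)·(0.74000 − 0.70000) / (-0.02373 − 0.04384) = 0.74000 − (-0.00095)/(-0.06757) = 0.72595

0.726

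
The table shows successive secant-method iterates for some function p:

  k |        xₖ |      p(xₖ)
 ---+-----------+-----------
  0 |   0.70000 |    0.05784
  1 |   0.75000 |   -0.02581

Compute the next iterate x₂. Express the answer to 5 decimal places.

0.73457

x₂ = 0.75000 − (-0.02581)·(0.75000 − 0.70000) / (-0.02581 − 0.05784)
   = 0.75000 − (-0.0012905)/(-0.0836500) = 0.7345726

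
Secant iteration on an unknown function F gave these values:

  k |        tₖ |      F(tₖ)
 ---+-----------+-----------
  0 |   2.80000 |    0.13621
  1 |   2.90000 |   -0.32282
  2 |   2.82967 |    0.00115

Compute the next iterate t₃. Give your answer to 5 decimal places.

2.82992

t₃ = 2.82967 − 0.00115·(2.82967 − 2.90000) / (0.00115 − (-0.32282))
   = 2.82967 − (-0.0000809)/(0.3239700) = 2.8299197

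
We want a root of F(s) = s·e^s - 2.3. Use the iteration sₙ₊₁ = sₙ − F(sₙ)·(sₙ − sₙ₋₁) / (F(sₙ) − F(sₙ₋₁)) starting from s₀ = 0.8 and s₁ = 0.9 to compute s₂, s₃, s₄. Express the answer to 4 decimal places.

0.9199, 0.9182, 0.9182

F(0.8) = -0.519567, F(0.9) = -0.086357
s₂ = 0.900000 − (-0.086357)·(0.900000 − 0.800000) / (-0.086357 − (-0.519567)) = 0.900000 − (-0.008636)/(0.433210) = 0.919934
F(0.919934) = 0.008230
s₃ = 0.919934 − 0.008230·(0.919934 − 0.900000) / (0.008230 − (-0.086357)) = 0.919934 − (0.000164)/(0.094588) = 0.918200
F(0.918200) = -0.000115
s₄ = 0.918200 − (-0.000115)·(0.918200 − 0.919934) / (-0.000115 − 0.008230) = 0.918200 − (0.000000)/(-0.008345) = 0.918224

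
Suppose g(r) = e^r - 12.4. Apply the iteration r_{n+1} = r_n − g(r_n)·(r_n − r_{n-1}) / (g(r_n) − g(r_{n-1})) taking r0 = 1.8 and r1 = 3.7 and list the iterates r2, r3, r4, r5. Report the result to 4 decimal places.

g(1.8) = -6.350353, g(3.7) = 28.047304
r2 = 3.700000 − 28.047304·(3.700000 − 1.800000) / (28.047304 − (-6.350353)) = 3.700000 − (53.289878)/(34.397657) = 2.150770
g(2.150770) = -3.808528
r3 = 2.150770 − (-3.808528)·(2.150770 − 3.700000) / (-3.808528 − 28.047304) = 2.150770 − (5.900285)/(-31.855832) = 2.335988
g(2.335988) = -2.060325
r4 = 2.335988 − (-2.060325)·(2.335988 − 2.150770) / (-2.060325 − (-3.808528)) = 2.335988 − (-0.381610)/(1.748203) = 2.554275
g(2.554275) = 0.461977
r5 = 2.554275 − 0.461977·(2.554275 − 2.335988) / (0.461977 − (-2.060325)) = 2.554275 − (0.100844)/(2.522302) = 2.514295

2.1508, 2.3360, 2.5543, 2.5143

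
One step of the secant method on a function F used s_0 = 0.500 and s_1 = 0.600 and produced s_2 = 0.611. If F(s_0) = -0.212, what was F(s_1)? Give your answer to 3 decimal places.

The secant line through (0.500, -0.212) and (0.600, F(s_1)) crosses zero at s_2 = 0.611.
So (0.500, -0.212), (0.600, F(s_1)), (0.611, 0) are collinear:
F(s_1) = -0.212 · (0.600 − 0.611) / (0.500 − 0.611) = -0.212 · (-0.01100)/(-0.11100) = -0.02101

-0.021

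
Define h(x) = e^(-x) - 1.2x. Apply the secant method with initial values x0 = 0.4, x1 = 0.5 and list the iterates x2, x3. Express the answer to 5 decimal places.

0.50355, 0.50362

h(0.4) = 0.1903200, h(0.5) = 0.0065307
x2 = 0.5000000 − 0.0065307·(0.5000000 − 0.4000000) / (0.0065307 − 0.1903200) = 0.5000000 − (0.0006531)/(-0.1837894) = 0.5035533
h(0.5035533) = 0.0001153
x3 = 0.5035533 − 0.0001153·(0.5035533 − 0.5000000) / (0.0001153 − 0.0065307) = 0.5035533 − (0.0000004)/(-0.0064154) = 0.5036172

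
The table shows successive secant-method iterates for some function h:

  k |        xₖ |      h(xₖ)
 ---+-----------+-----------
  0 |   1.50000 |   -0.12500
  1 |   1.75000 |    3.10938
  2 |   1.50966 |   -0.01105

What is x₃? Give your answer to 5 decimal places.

1.51051

x₃ = 1.50966 − (-0.01105)·(1.50966 − 1.75000) / (-0.01105 − 3.10938)
   = 1.50966 − (0.0026558)/(-3.1204300) = 1.5105111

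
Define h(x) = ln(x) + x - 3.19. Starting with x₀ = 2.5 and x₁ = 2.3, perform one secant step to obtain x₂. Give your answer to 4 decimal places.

h(2.5) = 0.226291, h(2.3) = -0.057091
x₂ = 2.300000 − (-0.057091)·(2.300000 − 2.500000) / (-0.057091 − 0.226291) = 2.300000 − (0.011418)/(-0.283382) = 2.340293

2.3403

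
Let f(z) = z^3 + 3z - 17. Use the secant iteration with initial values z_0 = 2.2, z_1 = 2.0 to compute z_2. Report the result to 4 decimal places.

f(2.2) = 0.248000, f(2.0) = -3.000000
z_2 = 2.000000 − (-3.000000)·(2.000000 − 2.200000) / (-3.000000 − 0.248000) = 2.000000 − (0.600000)/(-3.248000) = 2.184729

2.1847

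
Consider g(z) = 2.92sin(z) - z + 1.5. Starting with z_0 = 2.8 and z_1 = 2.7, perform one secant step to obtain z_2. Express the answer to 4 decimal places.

g(2.8) = -0.321835, g(2.7) = 0.047949
z_2 = 2.700000 − 0.047949·(2.700000 − 2.800000) / (0.047949 − (-0.321835)) = 2.700000 − (-0.004795)/(0.369784) = 2.712967

2.7130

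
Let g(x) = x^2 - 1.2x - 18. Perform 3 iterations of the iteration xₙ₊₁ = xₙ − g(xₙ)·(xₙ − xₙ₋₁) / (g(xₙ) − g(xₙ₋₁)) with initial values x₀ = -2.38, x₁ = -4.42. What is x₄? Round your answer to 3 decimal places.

-3.685

g(-2.38) = -9.47960, g(-4.42) = 6.84040
x₂ = -4.42000 − 6.84040·(-4.42000 − (-2.38000)) / (6.84040 − (-9.47960)) = -4.42000 − (-13.95442)/(16.32000) = -3.56495
g(-3.56495) = -1.01319
x₃ = -3.56495 − (-1.01319)·(-3.56495 − (-4.42000)) / (-1.01319 − 6.84040) = -3.56495 − (-0.86633)/(-7.85359) = -3.67526
g(-3.67526) = -0.08215
x₄ = -3.67526 − (-0.08215)·(-3.67526 − (-3.56495)) / (-0.08215 − (-1.01319)) = -3.67526 − (0.00906)/(0.93104) = -3.68499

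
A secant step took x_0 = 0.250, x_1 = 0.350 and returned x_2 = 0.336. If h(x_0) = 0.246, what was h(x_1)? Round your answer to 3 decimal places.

-0.040

The secant line through (0.250, 0.246) and (0.350, h(x_1)) crosses zero at x_2 = 0.336.
So (0.250, 0.246), (0.350, h(x_1)), (0.336, 0) are collinear:
h(x_1) = 0.246 · (0.350 − 0.336) / (0.250 − 0.336) = 0.246 · (0.01400)/(-0.08600) = -0.04005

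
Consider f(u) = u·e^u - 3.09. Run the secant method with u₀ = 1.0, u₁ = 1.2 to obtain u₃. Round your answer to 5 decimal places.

f(1.0) = -0.3717182, f(1.2) = 0.8941403
u₂ = 1.2000000 − 0.8941403·(1.2000000 − 1.0000000) / (0.8941403 − (-0.3717182)) = 1.2000000 − (0.1788281)/(1.2658585) = 1.0587298
f(1.0587298) = -0.0379921
u₃ = 1.0587298 − (-0.0379921)·(1.0587298 − 1.2000000) / (-0.0379921 − 0.8941403) = 1.0587298 − (0.0053671)/(-0.9321324) = 1.0644877

1.06449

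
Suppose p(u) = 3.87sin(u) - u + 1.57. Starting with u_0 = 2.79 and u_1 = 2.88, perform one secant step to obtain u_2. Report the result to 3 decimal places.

2.814

p(2.79) = 0.11280, p(2.88) = -0.30914
u_2 = 2.88000 − (-0.30914)·(2.88000 − 2.79000) / (-0.30914 − 0.11280) = 2.88000 − (-0.02782)/(-0.42195) = 2.81406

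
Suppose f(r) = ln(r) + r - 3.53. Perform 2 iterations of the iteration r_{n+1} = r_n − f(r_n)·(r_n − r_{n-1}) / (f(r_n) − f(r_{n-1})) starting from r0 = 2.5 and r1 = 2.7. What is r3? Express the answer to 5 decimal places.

f(2.5) = -0.1137093, f(2.7) = 0.1632518
r2 = 2.7000000 − 0.1632518·(2.7000000 − 2.5000000) / (0.1632518 − (-0.1137093)) = 2.7000000 − (0.0326504)/(0.2769610) = 2.5821121
f(2.5821121) = 0.0007198
r3 = 2.5821121 − 0.0007198·(2.5821121 − 2.7000000) / (0.0007198 − 0.1632518) = 2.5821121 − (-0.0000849)/(-0.1625320) = 2.5815900

2.58159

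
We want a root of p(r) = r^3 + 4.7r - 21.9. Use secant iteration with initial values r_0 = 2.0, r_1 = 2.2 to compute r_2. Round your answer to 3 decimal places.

p(2.0) = -4.50000, p(2.2) = -0.91200
r_2 = 2.20000 − (-0.91200)·(2.20000 − 2.00000) / (-0.91200 − (-4.50000)) = 2.20000 − (-0.18240)/(3.58800) = 2.25084

2.251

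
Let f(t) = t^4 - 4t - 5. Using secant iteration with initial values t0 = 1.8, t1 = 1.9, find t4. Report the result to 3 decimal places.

f(1.8) = -1.70240, f(1.9) = 0.43210
t2 = 1.90000 − 0.43210·(1.90000 − 1.80000) / (0.43210 − (-1.70240)) = 1.90000 − (0.04321)/(2.13450) = 1.87976
f(1.87976) = -0.03352
t3 = 1.87976 − (-0.03352)·(1.87976 − 1.90000) / (-0.03352 − 0.43210) = 1.87976 − (0.00068)/(-0.46562) = 1.88121
f(1.88121) = -0.00058
t4 = 1.88121 − (-0.00058)·(1.88121 − 1.87976) / (-0.00058 − (-0.03352)) = 1.88121 − (0.00000)/(0.03293) = 1.88124

1.881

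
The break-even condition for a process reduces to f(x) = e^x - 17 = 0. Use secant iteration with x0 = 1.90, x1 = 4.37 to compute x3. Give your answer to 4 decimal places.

2.4803

f(1.90) = -10.314106, f(4.37) = 62.043632
x2 = 4.370000 − 62.043632·(4.370000 − 1.900000) / (62.043632 − (-10.314106)) = 4.370000 − (153.247770)/(72.357737) = 2.252082
f(2.252082) = -7.492492
x3 = 2.252082 − (-7.492492)·(2.252082 − 4.370000) / (-7.492492 − 62.043632) = 2.252082 − (15.868486)/(-69.536124) = 2.480287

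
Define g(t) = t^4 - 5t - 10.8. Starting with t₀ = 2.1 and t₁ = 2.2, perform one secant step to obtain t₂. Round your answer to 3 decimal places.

g(2.1) = -1.85190, g(2.2) = 1.62560
t₂ = 2.20000 − 1.62560·(2.20000 − 2.10000) / (1.62560 − (-1.85190)) = 2.20000 − (0.16256)/(3.47750) = 2.15325

2.153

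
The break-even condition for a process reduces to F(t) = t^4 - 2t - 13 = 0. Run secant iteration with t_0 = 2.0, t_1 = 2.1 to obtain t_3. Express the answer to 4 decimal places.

2.0324

F(2.0) = -1.000000, F(2.1) = 2.248100
t_2 = 2.100000 − 2.248100·(2.100000 − 2.000000) / (2.248100 − (-1.000000)) = 2.100000 − (0.224810)/(3.248100) = 2.030787
F(2.030787) = -0.053400
t_3 = 2.030787 − (-0.053400)·(2.030787 − 2.100000) / (-0.053400 − 2.248100) = 2.030787 − (0.003696)/(-2.301500) = 2.032393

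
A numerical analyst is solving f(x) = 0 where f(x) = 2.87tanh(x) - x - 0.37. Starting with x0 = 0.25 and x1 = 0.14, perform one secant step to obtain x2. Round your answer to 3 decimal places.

0.203

f(0.25) = 0.08292, f(0.14) = -0.11080
x2 = 0.14000 − (-0.11080)·(0.14000 − 0.25000) / (-0.11080 − 0.08292) = 0.14000 − (0.01219)/(-0.19372) = 0.20292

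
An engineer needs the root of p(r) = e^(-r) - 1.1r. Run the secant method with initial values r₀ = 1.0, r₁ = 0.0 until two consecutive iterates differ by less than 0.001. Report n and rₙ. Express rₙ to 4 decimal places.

n = 5, rₙ = 0.5333

p(1.0) = -0.732121, p(0.0) = 1.000000
r₂ = 0.000000 − 1.000000·(-1.000000)/(1.732121) = 0.577327;  |Δ| = 0.577327
p(0.577327) = -0.073663
r₃ = 0.577327 − (-0.073663)·(0.577327)/(-1.073663) = 0.537717;  |Δ| = 0.039610
p(0.537717) = -0.007409
r₄ = 0.537717 − (-0.007409)·(-0.039610)/(0.066254) = 0.533288;  |Δ| = 0.004429
p(0.533288) = 0.000056
r₅ = 0.533288 − 0.000056·(-0.004429)/(0.007465) = 0.533321;  |Δ| = 0.000033
|r₅ − r₄| = 0.000033 < 0.001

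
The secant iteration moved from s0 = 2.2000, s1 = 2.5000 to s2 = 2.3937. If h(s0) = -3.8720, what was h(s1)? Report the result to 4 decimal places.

2.1249

The secant line through (2.2000, -3.8720) and (2.5000, h(s1)) crosses zero at s2 = 2.3937.
So (2.2000, -3.8720), (2.5000, h(s1)), (2.3937, 0) are collinear:
h(s1) = -3.8720 · (2.5000 − 2.3937) / (2.2000 − 2.3937) = -3.8720 · (0.106300)/(-0.193700) = 2.124902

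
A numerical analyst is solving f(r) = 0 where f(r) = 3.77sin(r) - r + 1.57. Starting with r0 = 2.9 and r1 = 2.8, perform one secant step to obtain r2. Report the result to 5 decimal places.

f(2.9) = -0.4280300, f(2.8) = 0.0329053
r2 = 2.8000000 − 0.0329053·(2.8000000 − 2.9000000) / (0.0329053 − (-0.4280300)) = 2.8000000 − (-0.0032905)/(0.4609354) = 2.8071388

2.80714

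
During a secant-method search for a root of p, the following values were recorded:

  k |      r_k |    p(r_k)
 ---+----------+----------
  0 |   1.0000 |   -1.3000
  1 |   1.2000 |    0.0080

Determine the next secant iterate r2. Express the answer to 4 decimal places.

1.1988

r2 = 1.2000 − 0.0080·(1.2000 − 1.0000) / (0.0080 − (-1.3000))
   = 1.2000 − (0.001600)/(1.308000) = 1.198777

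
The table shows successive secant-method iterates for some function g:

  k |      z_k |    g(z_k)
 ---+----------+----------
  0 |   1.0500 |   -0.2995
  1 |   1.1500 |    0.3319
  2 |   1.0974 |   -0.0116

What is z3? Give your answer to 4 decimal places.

z3 = 1.0974 − (-0.0116)·(1.0974 − 1.1500) / (-0.0116 − 0.3319)
   = 1.0974 − (0.000610)/(-0.343500) = 1.099176

1.0992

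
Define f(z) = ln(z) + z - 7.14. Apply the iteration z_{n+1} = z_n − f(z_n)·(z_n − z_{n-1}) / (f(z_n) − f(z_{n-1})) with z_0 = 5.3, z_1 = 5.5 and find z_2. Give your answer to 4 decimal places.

f(5.3) = -0.172293, f(5.5) = 0.064748
z_2 = 5.500000 − 0.064748·(5.500000 − 5.300000) / (0.064748 − (-0.172293)) = 5.500000 − (0.012950)/(0.237041) = 5.445370

5.4454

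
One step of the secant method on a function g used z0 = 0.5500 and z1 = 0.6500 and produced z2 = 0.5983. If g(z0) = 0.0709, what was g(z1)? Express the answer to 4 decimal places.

-0.0759

The secant line through (0.5500, 0.0709) and (0.6500, g(z1)) crosses zero at z2 = 0.5983.
So (0.5500, 0.0709), (0.6500, g(z1)), (0.5983, 0) are collinear:
g(z1) = 0.0709 · (0.6500 − 0.5983) / (0.5500 − 0.5983) = 0.0709 · (0.051700)/(-0.048300) = -0.075891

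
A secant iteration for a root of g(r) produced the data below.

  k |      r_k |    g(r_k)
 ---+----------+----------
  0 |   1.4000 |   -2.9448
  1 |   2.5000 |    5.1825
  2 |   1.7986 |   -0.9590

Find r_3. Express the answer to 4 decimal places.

r_3 = 1.7986 − (-0.9590)·(1.7986 − 2.5000) / (-0.9590 − 5.1825)
   = 1.7986 − (0.672643)/(-6.141500) = 1.908124

1.9081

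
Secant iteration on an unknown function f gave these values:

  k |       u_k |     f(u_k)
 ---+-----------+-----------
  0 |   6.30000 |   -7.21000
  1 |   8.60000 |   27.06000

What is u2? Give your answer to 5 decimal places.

u2 = 8.60000 − 27.06000·(8.60000 − 6.30000) / (27.06000 − (-7.21000))
   = 8.60000 − (62.2380000)/(34.2700000) = 6.7838926

6.78389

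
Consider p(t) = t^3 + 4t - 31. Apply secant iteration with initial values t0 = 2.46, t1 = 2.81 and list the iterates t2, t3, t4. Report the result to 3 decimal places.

p(2.46) = -6.27306, p(2.81) = 2.42804
t2 = 2.81000 − 2.42804·(2.81000 − 2.46000) / (2.42804 − (-6.27306)) = 2.81000 − (0.84981)/(8.70111) = 2.71233
p(2.71233) = -0.19672
t3 = 2.71233 − (-0.19672)·(2.71233 − 2.81000) / (-0.19672 − 2.42804) = 2.71233 − (0.01921)/(-2.62476) = 2.71965
p(2.71965) = -0.00545
t4 = 2.71965 − (-0.00545)·(2.71965 − 2.71233) / (-0.00545 − (-0.19672)) = 2.71965 − (-0.00004)/(0.19127) = 2.71986

2.712, 2.720, 2.720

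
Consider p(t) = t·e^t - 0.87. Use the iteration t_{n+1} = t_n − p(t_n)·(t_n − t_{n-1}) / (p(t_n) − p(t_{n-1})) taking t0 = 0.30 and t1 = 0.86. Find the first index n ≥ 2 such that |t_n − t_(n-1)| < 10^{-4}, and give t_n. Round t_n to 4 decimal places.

p(0.30) = -0.465042, p(0.86) = 1.162318
t2 = 0.860000 − 1.162318·(0.560000)/(1.627361) = 0.460028;  |Δ| = 0.399972
p(0.460028) = -0.141261
t3 = 0.460028 − (-0.141261)·(-0.399972)/(-1.303579) = 0.503371;  |Δ| = 0.043342
p(0.503371) = -0.037280
t4 = 0.503371 − (-0.037280)·(0.043342)/(0.103981) = 0.518910;  |Δ| = 0.015539
p(0.518910) = 0.001870
t5 = 0.518910 − 0.001870·(0.015539)/(0.039150) = 0.518168;  |Δ| = 0.000742
p(0.518168) = -0.000023
t6 = 0.518168 − (-0.000023)·(-0.000742)/(-0.001894) = 0.518177;  |Δ| = 0.000009
|t6 − t5| = 0.000009 < 10^{-4}

n = 6, t_n = 0.5182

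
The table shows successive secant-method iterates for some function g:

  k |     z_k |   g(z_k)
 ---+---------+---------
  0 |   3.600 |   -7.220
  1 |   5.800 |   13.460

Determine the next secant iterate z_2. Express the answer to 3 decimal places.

4.368

z_2 = 5.800 − 13.460·(5.800 − 3.600) / (13.460 − (-7.220))
   = 5.800 − (29.61200)/(20.68000) = 4.36809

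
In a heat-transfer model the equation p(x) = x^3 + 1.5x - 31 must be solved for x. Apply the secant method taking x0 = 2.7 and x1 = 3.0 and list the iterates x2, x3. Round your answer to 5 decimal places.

2.98069, 2.98235

p(2.7) = -7.2670000, p(3.0) = 0.5000000
x2 = 3.0000000 − 0.5000000·(3.0000000 − 2.7000000) / (0.5000000 − (-7.2670000)) = 3.0000000 − (0.1500000)/(7.7670000) = 2.9806875
p(2.9806875) = -0.0470560
x3 = 2.9806875 − (-0.0470560)·(2.9806875 − 3.0000000) / (-0.0470560 − 0.5000000) = 2.9806875 − (0.0009088)/(-0.5470560) = 2.9823487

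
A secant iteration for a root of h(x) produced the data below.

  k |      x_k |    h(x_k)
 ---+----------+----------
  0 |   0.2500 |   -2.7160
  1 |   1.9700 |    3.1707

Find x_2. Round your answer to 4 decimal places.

1.0436

x_2 = 1.9700 − 3.1707·(1.9700 − 0.2500) / (3.1707 − (-2.7160))
   = 1.9700 − (5.453604)/(5.886700) = 1.043572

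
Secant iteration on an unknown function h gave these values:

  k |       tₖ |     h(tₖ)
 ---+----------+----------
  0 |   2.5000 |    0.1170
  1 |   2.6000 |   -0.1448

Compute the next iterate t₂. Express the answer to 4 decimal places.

2.5447

t₂ = 2.6000 − (-0.1448)·(2.6000 − 2.5000) / (-0.1448 − 0.1170)
   = 2.6000 − (-0.014480)/(-0.261800) = 2.544691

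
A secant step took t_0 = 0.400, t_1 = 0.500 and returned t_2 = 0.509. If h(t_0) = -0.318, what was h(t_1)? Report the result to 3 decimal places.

-0.026

The secant line through (0.400, -0.318) and (0.500, h(t_1)) crosses zero at t_2 = 0.509.
So (0.400, -0.318), (0.500, h(t_1)), (0.509, 0) are collinear:
h(t_1) = -0.318 · (0.500 − 0.509) / (0.400 − 0.509) = -0.318 · (-0.00900)/(-0.10900) = -0.02626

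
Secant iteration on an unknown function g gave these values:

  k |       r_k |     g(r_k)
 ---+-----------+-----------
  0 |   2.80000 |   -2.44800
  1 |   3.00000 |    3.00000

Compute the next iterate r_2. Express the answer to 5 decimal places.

2.88987

r_2 = 3.00000 − 3.00000·(3.00000 − 2.80000) / (3.00000 − (-2.44800))
   = 3.00000 − (0.6000000)/(5.4480000) = 2.8898678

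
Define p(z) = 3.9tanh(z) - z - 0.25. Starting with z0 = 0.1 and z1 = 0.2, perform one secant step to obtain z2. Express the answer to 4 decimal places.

0.0862

p(0.1) = 0.038705, p(0.2) = 0.319764
z2 = 0.200000 − 0.319764·(0.200000 − 0.100000) / (0.319764 − 0.038705) = 0.200000 − (0.031976)/(0.281059) = 0.086229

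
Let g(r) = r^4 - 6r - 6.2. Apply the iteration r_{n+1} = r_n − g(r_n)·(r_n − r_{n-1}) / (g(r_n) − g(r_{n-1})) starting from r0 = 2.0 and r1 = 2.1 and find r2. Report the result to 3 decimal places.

2.077

g(2.0) = -2.20000, g(2.1) = 0.64810
r2 = 2.10000 − 0.64810·(2.10000 − 2.00000) / (0.64810 − (-2.20000)) = 2.10000 − (0.06481)/(2.84810) = 2.07724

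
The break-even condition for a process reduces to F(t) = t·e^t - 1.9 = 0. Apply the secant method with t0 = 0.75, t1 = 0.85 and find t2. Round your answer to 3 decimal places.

0.828

F(0.75) = -0.31225, F(0.85) = 0.08870
t2 = 0.85000 − 0.08870·(0.85000 − 0.75000) / (0.08870 − (-0.31225)) = 0.85000 − (0.00887)/(0.40095) = 0.82788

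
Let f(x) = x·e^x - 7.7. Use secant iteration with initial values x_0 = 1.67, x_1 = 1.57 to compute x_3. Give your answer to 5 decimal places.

f(1.67) = 1.1713202, f(1.57) = -0.1535623
x_2 = 1.5700000 − (-0.1535623)·(1.5700000 − 1.6700000) / (-0.1535623 − 1.1713202) = 1.5700000 − (0.0153562)/(-1.3248826) = 1.5815906
f(1.5815906) = -0.0092238
x_3 = 1.5815906 − (-0.0092238)·(1.5815906 − 1.5700000) / (-0.0092238 − (-0.1535623)) = 1.5815906 − (-0.0001069)/(0.1443385) = 1.5823313

1.58233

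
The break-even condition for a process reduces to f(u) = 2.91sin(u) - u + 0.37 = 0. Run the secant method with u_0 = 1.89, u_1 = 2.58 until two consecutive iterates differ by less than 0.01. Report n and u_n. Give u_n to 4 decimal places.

f(1.89) = 1.243003, f(2.58) = -0.660323
u_2 = 2.580000 − (-0.660323)·(0.690000)/(-1.903327) = 2.340617;  |Δ| = 0.239383
f(2.340617) = 0.118865
u_3 = 2.340617 − 0.118865·(-0.239383)/(0.779188) = 2.377135;  |Δ| = 0.036518
f(2.377135) = 0.007008
u_4 = 2.377135 − 0.007008·(0.036518)/(-0.111857) = 2.379423;  |Δ| = 0.002288
|u_4 − u_3| = 0.002288 < 0.01

n = 4, u_n = 2.3794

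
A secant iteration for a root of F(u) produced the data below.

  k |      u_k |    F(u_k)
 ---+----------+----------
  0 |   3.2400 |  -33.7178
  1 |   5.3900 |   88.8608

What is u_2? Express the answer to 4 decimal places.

3.8314

u_2 = 5.3900 − 88.8608·(5.3900 − 3.2400) / (88.8608 − (-33.7178))
   = 5.3900 − (191.050720)/(122.578600) = 3.831402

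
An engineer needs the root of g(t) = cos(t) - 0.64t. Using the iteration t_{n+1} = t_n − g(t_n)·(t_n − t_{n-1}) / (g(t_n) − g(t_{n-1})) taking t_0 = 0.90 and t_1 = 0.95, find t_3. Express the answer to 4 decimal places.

0.9318

g(0.90) = 0.045610, g(0.95) = -0.026317
t_2 = 0.950000 − (-0.026317)·(0.950000 − 0.900000) / (-0.026317 − 0.045610) = 0.950000 − (-0.001316)/(-0.071927) = 0.931706
g(0.931706) = 0.000174
t_3 = 0.931706 − 0.000174·(0.931706 − 0.950000) / (0.000174 − (-0.026317)) = 0.931706 − (-0.000003)/(0.026491) = 0.931826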